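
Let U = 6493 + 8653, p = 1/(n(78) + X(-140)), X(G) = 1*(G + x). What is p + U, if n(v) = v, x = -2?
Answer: 969343/64 ≈ 15146.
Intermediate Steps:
X(G) = -2 + G (X(G) = 1*(G - 2) = 1*(-2 + G) = -2 + G)
p = -1/64 (p = 1/(78 + (-2 - 140)) = 1/(78 - 142) = 1/(-64) = -1/64 ≈ -0.015625)
U = 15146
p + U = -1/64 + 15146 = 969343/64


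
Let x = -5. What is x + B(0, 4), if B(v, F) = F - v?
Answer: -1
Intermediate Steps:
x + B(0, 4) = -5 + (4 - 1*0) = -5 + (4 + 0) = -5 + 4 = -1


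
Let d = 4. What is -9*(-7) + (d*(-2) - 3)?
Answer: 52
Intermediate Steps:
-9*(-7) + (d*(-2) - 3) = -9*(-7) + (4*(-2) - 3) = 63 + (-8 - 3) = 63 - 11 = 52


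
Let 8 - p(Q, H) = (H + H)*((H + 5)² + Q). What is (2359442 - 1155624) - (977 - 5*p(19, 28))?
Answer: 892641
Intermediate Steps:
p(Q, H) = 8 - 2*H*(Q + (5 + H)²) (p(Q, H) = 8 - (H + H)*((H + 5)² + Q) = 8 - 2*H*((5 + H)² + Q) = 8 - 2*H*(Q + (5 + H)²))
(2359442 - 1155624) - (977 - 5*p(19, 28)) = (2359442 - 1155624) - (977 - 5*(8 - 2*28*19 - 2*28*(5 + 28)²)) = 1203818 - (977 - 5*(8 - 1064 - 2*28*33²)) = 1203818 - (977 - 5*(8 - 1064 - 2*28*1089)) = 1203818 - (977 - 5*(8 - 1064 - 60984)) = 1203818 - (977 - 5*(-62040)) = 1203818 - (977 + 310200) = 1203818 - 1*311177 = 1203818 - 311177 = 892641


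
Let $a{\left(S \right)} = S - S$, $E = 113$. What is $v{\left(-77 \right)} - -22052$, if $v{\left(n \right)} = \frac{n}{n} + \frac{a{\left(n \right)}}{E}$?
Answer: $22053$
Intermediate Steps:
$a{\left(S \right)} = 0$
$v{\left(n \right)} = 1$ ($v{\left(n \right)} = \frac{n}{n} + \frac{0}{113} = 1 + 0 \cdot \frac{1}{113} = 1 + 0 = 1$)
$v{\left(-77 \right)} - -22052 = 1 - -22052 = 1 + 22052 = 22053$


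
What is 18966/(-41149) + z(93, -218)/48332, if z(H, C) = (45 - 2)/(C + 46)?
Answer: -3666699997/7955253872 ≈ -0.46092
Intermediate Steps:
z(H, C) = 43/(46 + C)
18966/(-41149) + z(93, -218)/48332 = 18966/(-41149) + (43/(46 - 218))/48332 = 18966*(-1/41149) + (43/(-172))*(1/48332) = -18966/41149 + (43*(-1/172))*(1/48332) = -18966/41149 - ¼*1/48332 = -18966/41149 - 1/193328 = -3666699997/7955253872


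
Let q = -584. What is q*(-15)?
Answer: 8760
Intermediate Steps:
q*(-15) = -584*(-15) = 8760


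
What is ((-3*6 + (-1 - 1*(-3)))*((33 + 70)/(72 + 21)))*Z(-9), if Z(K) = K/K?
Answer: -1648/93 ≈ -17.720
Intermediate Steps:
Z(K) = 1
((-3*6 + (-1 - 1*(-3)))*((33 + 70)/(72 + 21)))*Z(-9) = ((-3*6 + (-1 - 1*(-3)))*((33 + 70)/(72 + 21)))*1 = ((-18 + (-1 + 3))*(103/93))*1 = ((-18 + 2)*(103*(1/93)))*1 = -16*103/93*1 = -1648/93*1 = -1648/93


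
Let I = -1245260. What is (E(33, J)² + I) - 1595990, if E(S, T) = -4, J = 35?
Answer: -2841234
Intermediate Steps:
(E(33, J)² + I) - 1595990 = ((-4)² - 1245260) - 1595990 = (16 - 1245260) - 1595990 = -1245244 - 1595990 = -2841234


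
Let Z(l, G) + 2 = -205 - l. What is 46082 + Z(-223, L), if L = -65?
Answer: 46098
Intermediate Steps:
Z(l, G) = -207 - l (Z(l, G) = -2 + (-205 - l) = -207 - l)
46082 + Z(-223, L) = 46082 + (-207 - 1*(-223)) = 46082 + (-207 + 223) = 46082 + 16 = 46098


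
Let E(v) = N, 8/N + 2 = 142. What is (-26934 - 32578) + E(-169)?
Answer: -2082918/35 ≈ -59512.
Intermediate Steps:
N = 2/35 (N = 8/(-2 + 142) = 8/140 = 8*(1/140) = 2/35 ≈ 0.057143)
E(v) = 2/35
(-26934 - 32578) + E(-169) = (-26934 - 32578) + 2/35 = -59512 + 2/35 = -2082918/35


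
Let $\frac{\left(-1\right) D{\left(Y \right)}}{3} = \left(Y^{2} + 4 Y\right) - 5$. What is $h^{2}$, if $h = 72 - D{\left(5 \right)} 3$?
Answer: $186624$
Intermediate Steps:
$D{\left(Y \right)} = 15 - 12 Y - 3 Y^{2}$ ($D{\left(Y \right)} = - 3 \left(\left(Y^{2} + 4 Y\right) - 5\right) = - 3 \left(-5 + Y^{2} + 4 Y\right) = 15 - 12 Y - 3 Y^{2}$)
$h = 432$ ($h = 72 - \left(15 - 60 - 3 \cdot 5^{2}\right) 3 = 72 - \left(15 - 60 - 75\right) 3 = 72 - \left(-120\right) 3 = 72 - -360 = 72 + 360 = 432$)
$h^{2} = 432^{2} = 186624$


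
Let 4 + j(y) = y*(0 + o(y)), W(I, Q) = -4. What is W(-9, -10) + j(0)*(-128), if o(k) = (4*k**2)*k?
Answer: 508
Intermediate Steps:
o(k) = 4*k**3
j(y) = -4 + 4*y**4 (j(y) = -4 + y*(0 + 4*y**3) = -4 + y*(4*y**3) = -4 + 4*y**4)
W(-9, -10) + j(0)*(-128) = -4 + (-4 + 4*0**4)*(-128) = -4 + (-4 + 4*0)*(-128) = -4 + (-4 + 0)*(-128) = -4 - 4*(-128) = -4 + 512 = 508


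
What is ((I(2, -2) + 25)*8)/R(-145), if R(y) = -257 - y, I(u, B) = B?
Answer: -23/14 ≈ -1.6429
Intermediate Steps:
((I(2, -2) + 25)*8)/R(-145) = ((-2 + 25)*8)/(-257 - 1*(-145)) = (23*8)/(-257 + 145) = 184/(-112) = 184*(-1/112) = -23/14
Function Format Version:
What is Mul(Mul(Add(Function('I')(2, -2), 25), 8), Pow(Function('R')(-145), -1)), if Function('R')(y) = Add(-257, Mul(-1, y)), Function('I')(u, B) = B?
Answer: Rational(-23, 14) ≈ -1.6429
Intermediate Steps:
Mul(Mul(Add(Function('I')(2, -2), 25), 8), Pow(Function('R')(-145), -1)) = Mul(Mul(Add(-2, 25), 8), Pow(Add(-257, Mul(-1, -145)), -1)) = Mul(Mul(23, 8), Pow(Add(-257, 145), -1)) = Mul(184, Pow(-112, -1)) = Mul(184, Rational(-1, 112)) = Rational(-23, 14)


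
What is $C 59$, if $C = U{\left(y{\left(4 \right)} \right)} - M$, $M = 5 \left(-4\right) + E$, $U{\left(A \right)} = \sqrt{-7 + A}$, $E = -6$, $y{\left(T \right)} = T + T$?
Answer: $1593$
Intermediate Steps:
$y{\left(T \right)} = 2 T$
$M = -26$ ($M = 5 \left(-4\right) - 6 = -20 - 6 = -26$)
$C = 27$ ($C = \sqrt{-7 + 2 \cdot 4} - -26 = \sqrt{-7 + 8} + 26 = \sqrt{1} + 26 = 1 + 26 = 27$)
$C 59 = 27 \cdot 59 = 1593$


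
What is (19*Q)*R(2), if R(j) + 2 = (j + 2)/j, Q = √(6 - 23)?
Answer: 0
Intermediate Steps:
Q = I*√17 (Q = √(-17) = I*√17 ≈ 4.1231*I)
R(j) = -2 + (2 + j)/j (R(j) = -2 + (j + 2)/j = -2 + (2 + j)/j)
(19*Q)*R(2) = (19*(I*√17))*((2 - 1*2)/2) = (19*I*√17)*((2 - 2)/2) = (19*I*√17)*((½)*0) = (19*I*√17)*0 = 0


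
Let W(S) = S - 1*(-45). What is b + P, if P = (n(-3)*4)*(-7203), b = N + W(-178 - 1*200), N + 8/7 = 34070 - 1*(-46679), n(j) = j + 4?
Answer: 361220/7 ≈ 51603.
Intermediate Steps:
W(S) = 45 + S (W(S) = S + 45 = 45 + S)
n(j) = 4 + j
N = 565235/7 (N = -8/7 + (34070 - 1*(-46679)) = -8/7 + (34070 + 46679) = -8/7 + 80749 = 565235/7 ≈ 80748.)
b = 562904/7 (b = 565235/7 + (45 + (-178 - 1*200)) = 565235/7 + (45 + (-178 - 200)) = 565235/7 + (45 - 378) = 565235/7 - 333 = 562904/7 ≈ 80415.)
P = -28812 (P = ((4 - 3)*4)*(-7203) = (1*4)*(-7203) = 4*(-7203) = -28812)
b + P = 562904/7 - 28812 = 361220/7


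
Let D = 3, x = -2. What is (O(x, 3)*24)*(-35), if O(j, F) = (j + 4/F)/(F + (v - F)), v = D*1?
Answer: 560/3 ≈ 186.67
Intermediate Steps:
v = 3 (v = 3*1 = 3)
O(j, F) = j/3 + 4/(3*F) (O(j, F) = (j + 4/F)/(F + (3 - F)) = (j + 4/F)/3 = (j + 4/F)*(⅓) = j/3 + 4/(3*F))
(O(x, 3)*24)*(-35) = (((⅓)*(4 + 3*(-2))/3)*24)*(-35) = (((⅓)*(⅓)*(4 - 6))*24)*(-35) = (((⅓)*(⅓)*(-2))*24)*(-35) = -2/9*24*(-35) = -16/3*(-35) = 560/3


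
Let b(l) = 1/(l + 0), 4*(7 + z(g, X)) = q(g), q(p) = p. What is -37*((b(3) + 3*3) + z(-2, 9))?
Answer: -407/6 ≈ -67.833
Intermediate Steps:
z(g, X) = -7 + g/4
b(l) = 1/l
-37*((b(3) + 3*3) + z(-2, 9)) = -37*((1/3 + 3*3) + (-7 + (¼)*(-2))) = -37*((⅓ + 9) + (-7 - ½)) = -37*(28/3 - 15/2) = -37*11/6 = -407/6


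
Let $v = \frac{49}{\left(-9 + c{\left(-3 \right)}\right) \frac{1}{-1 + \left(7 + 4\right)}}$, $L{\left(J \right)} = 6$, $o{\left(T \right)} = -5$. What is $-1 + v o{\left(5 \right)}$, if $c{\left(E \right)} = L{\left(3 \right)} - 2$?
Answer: $489$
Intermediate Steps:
$c{\left(E \right)} = 4$ ($c{\left(E \right)} = 6 - 2 = 4$)
$v = -98$ ($v = \frac{49}{\left(-9 + 4\right) \frac{1}{-1 + \left(7 + 4\right)}} = \frac{49}{\left(-5\right) \frac{1}{-1 + 11}} = \frac{49}{\left(-5\right) \frac{1}{10}} = \frac{49}{- \frac{1}{2}} = 49 \left(-2\right) = -98$)
$-1 + v o{\left(5 \right)} = -1 - -490 = -1 + 490 = 489$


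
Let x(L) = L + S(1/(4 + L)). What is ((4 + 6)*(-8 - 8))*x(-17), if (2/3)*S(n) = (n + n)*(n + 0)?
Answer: 459200/169 ≈ 2717.2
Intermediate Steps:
S(n) = 3*n**2 (S(n) = 3*((n + n)*(n + 0))/2 = 3*((2*n)*n)/2 = 3*(2*n**2)/2 = 3*n**2)
x(L) = L + 3/(4 + L)**2 (x(L) = L + 3*(1/(4 + L))**2 = L + 3/(4 + L)**2)
((4 + 6)*(-8 - 8))*x(-17) = ((4 + 6)*(-8 - 8))*(-17 + 3/(4 - 17)**2) = (10*(-16))*(-17 + 3/(-13)**2) = -160*(-17 + 3*(1/169)) = -160*(-17 + 3/169) = -160*(-2870/169) = 459200/169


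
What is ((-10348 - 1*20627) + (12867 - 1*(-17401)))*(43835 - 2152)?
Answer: -29469881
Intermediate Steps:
((-10348 - 1*20627) + (12867 - 1*(-17401)))*(43835 - 2152) = ((-10348 - 20627) + (12867 + 17401))*41683 = (-30975 + 30268)*41683 = -707*41683 = -29469881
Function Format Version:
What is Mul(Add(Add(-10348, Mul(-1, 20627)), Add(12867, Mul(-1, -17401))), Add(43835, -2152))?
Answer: -29469881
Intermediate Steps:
Mul(Add(Add(-10348, Mul(-1, 20627)), Add(12867, Mul(-1, -17401))), Add(43835, -2152)) = Mul(Add(Add(-10348, -20627), Add(12867, 17401)), 41683) = Mul(Add(-30975, 30268), 41683) = Mul(-707, 41683) = -29469881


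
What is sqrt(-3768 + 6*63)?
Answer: I*sqrt(3390) ≈ 58.224*I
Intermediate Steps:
sqrt(-3768 + 6*63) = sqrt(-3768 + 378) = sqrt(-3390) = I*sqrt(3390)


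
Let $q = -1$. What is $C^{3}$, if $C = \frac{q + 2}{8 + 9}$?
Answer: $\frac{1}{4913} \approx 0.00020354$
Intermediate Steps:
$C = \frac{1}{17}$ ($C = \frac{-1 + 2}{8 + 9} = 1 \cdot \frac{1}{17} = \frac{1}{17} \approx 0.058824$)
$C^{3} = \left(\frac{1}{17}\right)^{3} = \frac{1}{4913}$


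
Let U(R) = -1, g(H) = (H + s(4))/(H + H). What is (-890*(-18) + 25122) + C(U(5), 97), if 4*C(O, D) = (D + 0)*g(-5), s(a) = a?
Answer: 1645777/40 ≈ 41144.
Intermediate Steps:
g(H) = (4 + H)/(2*H) (g(H) = (H + 4)/(H + H) = (4 + H)/((2*H)) = (4 + H)*(1/(2*H)) = (4 + H)/(2*H))
C(O, D) = D/40 (C(O, D) = ((D + 0)*((1/2)*(4 - 5)/(-5)))/4 = (D*((1/2)*(-1/5)*(-1)))/4 = (D*(1/10))/4 = (D/10)/4 = D/40)
(-890*(-18) + 25122) + C(U(5), 97) = (-890*(-18) + 25122) + (1/40)*97 = (16020 + 25122) + 97/40 = 41142 + 97/40 = 1645777/40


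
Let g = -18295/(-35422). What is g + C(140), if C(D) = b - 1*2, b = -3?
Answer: -158815/35422 ≈ -4.4835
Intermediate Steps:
C(D) = -5 (C(D) = -3 - 1*2 = -3 - 2 = -5)
g = 18295/35422 (g = -18295*(-1/35422) = 18295/35422 ≈ 0.51649)
g + C(140) = 18295/35422 - 5 = -158815/35422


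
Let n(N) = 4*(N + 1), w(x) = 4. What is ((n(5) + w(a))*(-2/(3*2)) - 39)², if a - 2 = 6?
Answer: 21025/9 ≈ 2336.1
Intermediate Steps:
a = 8 (a = 2 + 6 = 8)
n(N) = 4 + 4*N (n(N) = 4*(1 + N) = 4 + 4*N)
((n(5) + w(a))*(-2/(3*2)) - 39)² = (((4 + 4*5) + 4)*(-2/(3*2)) - 39)² = (((4 + 20) + 4)*(-2/6) - 39)² = ((24 + 4)*(-2*⅙) - 39)² = (28*(-⅓) - 39)² = (-28/3 - 39)² = (-145/3)² = 21025/9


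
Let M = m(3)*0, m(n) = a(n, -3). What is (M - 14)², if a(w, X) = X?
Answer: 196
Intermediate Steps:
m(n) = -3
M = 0 (M = -3*0 = 0)
(M - 14)² = (0 - 14)² = (-14)² = 196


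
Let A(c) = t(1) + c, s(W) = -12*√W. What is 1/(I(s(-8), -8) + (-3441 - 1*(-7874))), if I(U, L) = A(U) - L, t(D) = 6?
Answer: 4447/19776961 + 24*I*√2/19776961 ≈ 0.00022486 + 1.7162e-6*I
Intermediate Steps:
A(c) = 6 + c
I(U, L) = 6 + U - L (I(U, L) = (6 + U) - L = 6 + U - L)
1/(I(s(-8), -8) + (-3441 - 1*(-7874))) = 1/((6 - 24*I*√2 - 1*(-8)) + (-3441 - 1*(-7874))) = 1/((6 - 24*I*√2 + 8) + (-3441 + 7874)) = 1/((6 - 24*I*√2 + 8) + 4433) = 1/((14 - 24*I*√2) + 4433) = 1/(4447 - 24*I*√2)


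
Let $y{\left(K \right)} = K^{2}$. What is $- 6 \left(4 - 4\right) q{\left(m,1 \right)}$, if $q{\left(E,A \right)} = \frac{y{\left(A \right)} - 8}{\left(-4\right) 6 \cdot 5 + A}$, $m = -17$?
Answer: $0$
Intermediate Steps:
$q{\left(E,A \right)} = \frac{-8 + A^{2}}{-120 + A}$ ($q{\left(E,A \right)} = \frac{A^{2} - 8}{\left(-4\right) 6 \cdot 5 + A} = \frac{-8 + A^{2}}{\left(-24\right) 5 + A} = \frac{-8 + A^{2}}{-120 + A}$)
$- 6 \left(4 - 4\right) q{\left(m,1 \right)} = - 6 \left(4 - 4\right) \frac{-8 + 1^{2}}{-120 + 1} = - 6 \left(4 - 4\right) \frac{-8 + 1}{-119} = \left(-6\right) 0 \left(\left(- \frac{1}{119}\right) \left(-7\right)\right) = 0 \cdot \frac{1}{17} = 0$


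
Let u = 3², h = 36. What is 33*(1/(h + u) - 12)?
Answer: -5929/15 ≈ -395.27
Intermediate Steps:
u = 9
33*(1/(h + u) - 12) = 33*(1/(36 + 9) - 12) = 33*(1/45 - 12) = 33*(-539/45) = -5929/15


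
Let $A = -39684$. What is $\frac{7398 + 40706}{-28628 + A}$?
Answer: $- \frac{6013}{8539} \approx -0.70418$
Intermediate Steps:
$\frac{7398 + 40706}{-28628 + A} = \frac{7398 + 40706}{-28628 - 39684} = \frac{48104}{-68312} = 48104 \left(- \frac{1}{68312}\right) = - \frac{6013}{8539}$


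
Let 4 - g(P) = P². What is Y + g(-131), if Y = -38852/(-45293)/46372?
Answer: -9008827557880/525081749 ≈ -17157.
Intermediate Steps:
g(P) = 4 - P²
Y = 9713/525081749 (Y = -38852*(-1/45293)*(1/46372) = (38852/45293)*(1/46372) = 9713/525081749 ≈ 1.8498e-5)
Y + g(-131) = 9713/525081749 + (4 - 1*(-131)²) = 9713/525081749 + (4 - 1*17161) = 9713/525081749 + (4 - 17161) = 9713/525081749 - 17157 = -9008827557880/525081749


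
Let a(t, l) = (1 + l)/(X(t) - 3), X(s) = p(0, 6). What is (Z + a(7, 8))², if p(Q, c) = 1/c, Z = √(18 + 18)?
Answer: 2304/289 ≈ 7.9723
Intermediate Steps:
Z = 6 (Z = √36 = 6)
X(s) = ⅙ (X(s) = 1/6 = ⅙)
a(t, l) = -6/17 - 6*l/17 (a(t, l) = (1 + l)/(⅙ - 3) = (1 + l)/(-17/6) = (1 + l)*(-6/17) = -6/17 - 6*l/17)
(Z + a(7, 8))² = (6 + (-6/17 - 6/17*8))² = (6 + (-6/17 - 48/17))² = (6 - 54/17)² = (48/17)² = 2304/289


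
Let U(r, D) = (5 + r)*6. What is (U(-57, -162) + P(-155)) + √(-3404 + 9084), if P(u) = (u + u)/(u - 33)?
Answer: -29173/94 + 4*√355 ≈ -234.99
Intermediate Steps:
U(r, D) = 30 + 6*r
P(u) = 2*u/(-33 + u) (P(u) = (2*u)/(-33 + u) = 2*u/(-33 + u))
(U(-57, -162) + P(-155)) + √(-3404 + 9084) = ((30 + 6*(-57)) + 2*(-155)/(-33 - 155)) + √(-3404 + 9084) = ((30 - 342) + 2*(-155)/(-188)) + √5680 = (-312 + 2*(-155)*(-1/188)) + 4*√355 = (-312 + 155/94) + 4*√355 = -29173/94 + 4*√355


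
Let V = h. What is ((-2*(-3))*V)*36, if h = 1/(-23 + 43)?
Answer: 54/5 ≈ 10.800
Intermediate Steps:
h = 1/20 ≈ 0.050000
V = 1/20 ≈ 0.050000
((-2*(-3))*V)*36 = (-2*(-3)*(1/20))*36 = (6*(1/20))*36 = (3/10)*36 = 54/5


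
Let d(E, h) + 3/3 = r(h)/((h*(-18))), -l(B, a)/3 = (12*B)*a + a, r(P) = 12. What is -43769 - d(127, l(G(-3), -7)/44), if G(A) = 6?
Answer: -201288944/4599 ≈ -43768.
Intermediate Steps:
l(B, a) = -3*a - 36*B*a (l(B, a) = -3*((12*B)*a + a) = -3*(12*B*a + a) = -3*(a + 12*B*a) = -3*a - 36*B*a)
d(E, h) = -1 - 2/(3*h) (d(E, h) = -1 + 12/((h*(-18))) = -1 + 12/((-18*h)) = -1 + 12*(-1/(18*h)) = -1 - 2/(3*h))
-43769 - d(127, l(G(-3), -7)/44) = -43769 - (-2/3 - (-3*(-7)*(1 + 12*6))/44)/(-3*(-7)*(1 + 12*6)/44) = -43769 - (-2/3 - (-3*(-7)*(1 + 72))/44)/(-3*(-7)*(1 + 72)*(1/44)) = -43769 - (-2/3 - (-3*(-7)*73)/44)/(-3*(-7)*73*(1/44)) = -43769 - (-2/3 - 1533/44)/(1533*(1/44)) = -43769 - (-2/3 - 1*1533/44)/1533/44 = -43769 - 44*(-2/3 - 1533/44)/1533 = -43769 - 44*(-4687)/(1533*132) = -43769 - 1*(-4687/4599) = -43769 + 4687/4599 = -201288944/4599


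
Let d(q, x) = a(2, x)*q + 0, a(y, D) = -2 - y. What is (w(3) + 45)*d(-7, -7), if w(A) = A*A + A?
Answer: 1596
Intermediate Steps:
d(q, x) = -4*q (d(q, x) = (-2 - 1*2)*q + 0 = (-2 - 2)*q + 0 = -4*q + 0 = -4*q)
w(A) = A + A² (w(A) = A² + A = A + A²)
(w(3) + 45)*d(-7, -7) = (3*(1 + 3) + 45)*(-4*(-7)) = (3*4 + 45)*28 = (12 + 45)*28 = 57*28 = 1596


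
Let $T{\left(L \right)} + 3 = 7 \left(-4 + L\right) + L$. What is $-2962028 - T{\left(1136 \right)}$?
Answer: $-2971085$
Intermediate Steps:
$T{\left(L \right)} = -31 + 8 L$ ($T{\left(L \right)} = -3 + \left(7 \left(-4 + L\right) + L\right) = -3 + \left(\left(-28 + 7 L\right) + L\right) = -3 + \left(-28 + 8 L\right) = -31 + 8 L$)
$-2962028 - T{\left(1136 \right)} = -2962028 - \left(-31 + 8 \cdot 1136\right) = -2962028 - \left(-31 + 9088\right) = -2962028 - 9057 = -2971085$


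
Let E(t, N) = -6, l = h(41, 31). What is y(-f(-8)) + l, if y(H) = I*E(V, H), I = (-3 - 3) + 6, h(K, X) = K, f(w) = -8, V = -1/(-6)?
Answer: 41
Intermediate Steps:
V = ⅙ (V = -1*(-⅙) = ⅙ ≈ 0.16667)
l = 41
I = 0 (I = -6 + 6 = 0)
y(H) = 0 (y(H) = 0*(-6) = 0)
y(-f(-8)) + l = 0 + 41 = 41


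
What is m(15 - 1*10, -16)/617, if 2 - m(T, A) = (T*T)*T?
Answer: -123/617 ≈ -0.19935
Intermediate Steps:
m(T, A) = 2 - T³ (m(T, A) = 2 - T*T*T = 2 - T²*T = 2 - T³)
m(15 - 1*10, -16)/617 = (2 - (15 - 1*10)³)/617 = (2 - (15 - 10)³)*(1/617) = (2 - 1*5³)*(1/617) = (2 - 1*125)*(1/617) = (2 - 125)*(1/617) = -123*1/617 = -123/617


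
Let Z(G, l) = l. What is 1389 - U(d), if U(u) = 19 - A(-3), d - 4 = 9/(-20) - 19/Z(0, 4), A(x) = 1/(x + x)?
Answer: 8219/6 ≈ 1369.8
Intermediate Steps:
A(x) = 1/(2*x)
d = -6/5 (d = 4 + (9/(-20) - 19/4) = 4 + (9*(-1/20) - 19*¼) = 4 + (-9/20 - 19/4) = 4 - 26/5 = -6/5 ≈ -1.2000)
U(u) = 115/6 (U(u) = 19 - 1/(2*(-3)) = 19 - (-1)/(2*3) = 19 - 1*(-⅙) = 19 + ⅙ = 115/6)
1389 - U(d) = 1389 - 1*115/6 = 1389 - 115/6 = 8219/6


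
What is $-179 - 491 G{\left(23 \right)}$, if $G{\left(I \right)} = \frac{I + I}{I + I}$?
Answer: $-670$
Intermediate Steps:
$G{\left(I \right)} = 1$ ($G{\left(I \right)} = \frac{2 I}{2 I} = 2 I \frac{1}{2 I} = 1$)
$-179 - 491 G{\left(23 \right)} = -179 - 491 = -670$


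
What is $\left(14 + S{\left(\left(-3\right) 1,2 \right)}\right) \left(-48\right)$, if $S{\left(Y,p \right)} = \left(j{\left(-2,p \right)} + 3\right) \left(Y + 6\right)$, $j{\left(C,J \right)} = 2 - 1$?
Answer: $-1248$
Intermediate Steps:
$j{\left(C,J \right)} = 1$ ($j{\left(C,J \right)} = 2 - 1 = 1$)
$S{\left(Y,p \right)} = 24 + 4 Y$ ($S{\left(Y,p \right)} = \left(1 + 3\right) \left(Y + 6\right) = 4 \left(6 + Y\right) = 24 + 4 Y$)
$\left(14 + S{\left(\left(-3\right) 1,2 \right)}\right) \left(-48\right) = \left(14 + \left(24 + 4 \left(\left(-3\right) 1\right)\right)\right) \left(-48\right) = \left(14 + \left(24 + 4 \left(-3\right)\right)\right) \left(-48\right) = \left(14 + \left(24 - 12\right)\right) \left(-48\right) = \left(14 + 12\right) \left(-48\right) = 26 \left(-48\right) = -1248$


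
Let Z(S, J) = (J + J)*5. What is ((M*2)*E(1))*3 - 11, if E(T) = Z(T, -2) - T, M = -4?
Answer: 493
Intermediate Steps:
Z(S, J) = 10*J (Z(S, J) = (2*J)*5 = 10*J)
E(T) = -20 - T (E(T) = 10*(-2) - T = -20 - T)
((M*2)*E(1))*3 - 11 = ((-4*2)*(-20 - 1*1))*3 - 11 = -8*(-20 - 1)*3 - 11 = -8*(-21)*3 - 11 = 168*3 - 11 = 504 - 11 = 493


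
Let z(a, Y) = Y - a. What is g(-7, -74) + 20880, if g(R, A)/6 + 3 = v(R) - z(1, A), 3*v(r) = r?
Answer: 21298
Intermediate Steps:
v(r) = r/3
g(R, A) = -12 - 6*A + 2*R (g(R, A) = -18 + 6*(R/3 - (A - 1*1)) = -18 + 6*(R/3 - (A - 1)) = -18 + 6*(R/3 - (-1 + A)) = -18 + 6*(R/3 + (1 - A)) = -18 + 6*(1 - A + R/3) = -18 + (6 - 6*A + 2*R) = -12 - 6*A + 2*R)
g(-7, -74) + 20880 = (-12 - 6*(-74) + 2*(-7)) + 20880 = (-12 + 444 - 14) + 20880 = 418 + 20880 = 21298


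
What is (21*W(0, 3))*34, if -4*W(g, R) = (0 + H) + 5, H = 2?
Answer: -2499/2 ≈ -1249.5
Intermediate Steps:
W(g, R) = -7/4 (W(g, R) = -((0 + 2) + 5)/4 = -(2 + 5)/4 = -¼*7 = -7/4)
(21*W(0, 3))*34 = (21*(-7/4))*34 = -147/4*34 = -2499/2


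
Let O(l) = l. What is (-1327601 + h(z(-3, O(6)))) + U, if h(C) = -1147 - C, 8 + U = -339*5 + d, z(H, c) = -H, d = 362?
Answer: -1330092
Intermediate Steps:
U = -1341 (U = -8 + (-339*5 + 362) = -8 + (-1695 + 362) = -8 - 1333 = -1341)
(-1327601 + h(z(-3, O(6)))) + U = (-1327601 + (-1147 - (-1)*(-3))) - 1341 = (-1327601 + (-1147 - 1*3)) - 1341 = (-1327601 + (-1147 - 3)) - 1341 = (-1327601 - 1150) - 1341 = -1328751 - 1341 = -1330092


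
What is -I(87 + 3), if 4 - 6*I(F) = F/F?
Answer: -½ ≈ -0.50000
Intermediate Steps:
I(F) = ½ (I(F) = ⅔ - F/(6*F) = ⅔ - ⅙*1 = ⅔ - ⅙ = ½)
-I(87 + 3) = -1*½ = -½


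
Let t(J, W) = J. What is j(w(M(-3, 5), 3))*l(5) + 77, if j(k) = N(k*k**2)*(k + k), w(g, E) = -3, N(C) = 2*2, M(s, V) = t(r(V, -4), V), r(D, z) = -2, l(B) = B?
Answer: -43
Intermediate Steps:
M(s, V) = -2
N(C) = 4
j(k) = 8*k (j(k) = 4*(k + k) = 4*(2*k) = 8*k)
j(w(M(-3, 5), 3))*l(5) + 77 = (8*(-3))*5 + 77 = -24*5 + 77 = -120 + 77 = -43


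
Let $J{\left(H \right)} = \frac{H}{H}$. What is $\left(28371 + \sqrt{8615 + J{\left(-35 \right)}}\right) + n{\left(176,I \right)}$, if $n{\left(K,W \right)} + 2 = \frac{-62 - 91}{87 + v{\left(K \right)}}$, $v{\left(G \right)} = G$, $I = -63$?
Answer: $\frac{7460894}{263} + 2 \sqrt{2154} \approx 28461.0$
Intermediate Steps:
$J{\left(H \right)} = 1$
$n{\left(K,W \right)} = -2 - \frac{153}{87 + K}$ ($n{\left(K,W \right)} = -2 + \frac{-62 - 91}{87 + K} = -2 - \frac{153}{87 + K}$)
$\left(28371 + \sqrt{8615 + J{\left(-35 \right)}}\right) + n{\left(176,I \right)} = \left(28371 + \sqrt{8615 + 1}\right) + \frac{-327 - 352}{87 + 176} = \left(28371 + \sqrt{8616}\right) + \frac{-327 - 352}{263} = \left(28371 + 2 \sqrt{2154}\right) + \frac{1}{263} \left(-679\right) = \left(28371 + 2 \sqrt{2154}\right) - \frac{679}{263} = \frac{7460894}{263} + 2 \sqrt{2154}$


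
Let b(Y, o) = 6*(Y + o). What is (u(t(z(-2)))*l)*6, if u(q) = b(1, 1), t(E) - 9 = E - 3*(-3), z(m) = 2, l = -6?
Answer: -432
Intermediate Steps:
t(E) = 18 + E (t(E) = 9 + (E - 3*(-3)) = 9 + (E + 9) = 9 + (9 + E) = 18 + E)
b(Y, o) = 6*Y + 6*o
u(q) = 12 (u(q) = 6*1 + 6*1 = 6 + 6 = 12)
(u(t(z(-2)))*l)*6 = (12*(-6))*6 = -72*6 = -432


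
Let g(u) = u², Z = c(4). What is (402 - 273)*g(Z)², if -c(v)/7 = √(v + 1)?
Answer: 7743225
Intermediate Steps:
c(v) = -7*√(1 + v) (c(v) = -7*√(v + 1) = -7*√(1 + v))
Z = -7*√5 (Z = -7*√(1 + 4) = -7*√5 ≈ -15.652)
(402 - 273)*g(Z)² = (402 - 273)*((-7*√5)²)² = 129*245² = 129*60025 = 7743225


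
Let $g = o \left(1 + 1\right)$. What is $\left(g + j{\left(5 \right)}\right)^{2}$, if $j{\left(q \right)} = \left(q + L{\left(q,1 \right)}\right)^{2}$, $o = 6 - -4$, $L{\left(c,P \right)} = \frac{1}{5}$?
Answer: $\frac{1382976}{625} \approx 2212.8$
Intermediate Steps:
$L{\left(c,P \right)} = \frac{1}{5}$
$o = 10$ ($o = 6 + 4 = 10$)
$j{\left(q \right)} = \left(\frac{1}{5} + q\right)^{2}$ ($j{\left(q \right)} = \left(q + \frac{1}{5}\right)^{2} = \left(\frac{1}{5} + q\right)^{2}$)
$g = 20$ ($g = 10 \left(1 + 1\right) = 10 \cdot 2 = 20$)
$\left(g + j{\left(5 \right)}\right)^{2} = \left(20 + \frac{\left(1 + 5 \cdot 5\right)^{2}}{25}\right)^{2} = \left(20 + \frac{\left(1 + 25\right)^{2}}{25}\right)^{2} = \left(20 + \frac{26^{2}}{25}\right)^{2} = \left(20 + \frac{1}{25} \cdot 676\right)^{2} = \left(20 + \frac{676}{25}\right)^{2} = \left(\frac{1176}{25}\right)^{2} = \frac{1382976}{625}$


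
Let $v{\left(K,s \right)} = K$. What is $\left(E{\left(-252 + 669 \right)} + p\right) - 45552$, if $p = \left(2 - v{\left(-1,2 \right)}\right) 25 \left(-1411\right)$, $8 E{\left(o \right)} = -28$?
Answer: $- \frac{302761}{2} \approx -1.5138 \cdot 10^{5}$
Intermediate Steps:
$E{\left(o \right)} = - \frac{7}{2}$ ($E{\left(o \right)} = \frac{1}{8} \left(-28\right) = - \frac{7}{2}$)
$p = -105825$ ($p = \left(2 - -1\right) 25 \left(-1411\right) = \left(2 + 1\right) 25 \left(-1411\right) = 3 \cdot 25 \left(-1411\right) = 75 \left(-1411\right) = -105825$)
$\left(E{\left(-252 + 669 \right)} + p\right) - 45552 = \left(- \frac{7}{2} - 105825\right) - 45552 = - \frac{211657}{2} - 45552 = - \frac{302761}{2}$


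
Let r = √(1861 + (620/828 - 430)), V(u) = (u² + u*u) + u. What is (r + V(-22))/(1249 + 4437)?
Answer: 473/2843 + √1704139/196167 ≈ 0.17303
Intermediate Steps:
V(u) = u + 2*u² (V(u) = (u² + u²) + u = 2*u² + u = u + 2*u²)
r = 2*√1704139/69 (r = √(1861 + (620*(1/828) - 430)) = √(1861 + (155/207 - 430)) = √(1861 - 88855/207) = √(296372/207) = 2*√1704139/69 ≈ 37.838)
(r + V(-22))/(1249 + 4437) = (2*√1704139/69 - 22*(1 + 2*(-22)))/(1249 + 4437) = (2*√1704139/69 - 22*(1 - 44))/5686 = (2*√1704139/69 - 22*(-43))*(1/5686) = (2*√1704139/69 + 946)*(1/5686) = (946 + 2*√1704139/69)*(1/5686) = 473/2843 + √1704139/196167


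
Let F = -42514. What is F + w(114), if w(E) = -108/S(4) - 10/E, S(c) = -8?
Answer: -4845067/114 ≈ -42501.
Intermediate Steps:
w(E) = 27/2 - 10/E (w(E) = -108/(-8) - 10/E = -108*(-⅛) - 10/E = 27/2 - 10/E)
F + w(114) = -42514 + (27/2 - 10/114) = -42514 + (27/2 - 10*1/114) = -42514 + (27/2 - 5/57) = -42514 + 1529/114 = -4845067/114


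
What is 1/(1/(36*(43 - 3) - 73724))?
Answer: -72284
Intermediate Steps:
1/(1/(36*(43 - 3) - 73724)) = 1/(1/(36*40 - 73724)) = 1/(1/(1440 - 73724)) = 1/(1/(-72284)) = 1/(-1/72284) = -72284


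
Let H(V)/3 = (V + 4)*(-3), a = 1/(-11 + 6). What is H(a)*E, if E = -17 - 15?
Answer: 5472/5 ≈ 1094.4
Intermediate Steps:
E = -32
a = -⅕ (a = 1/(-5) = -⅕ ≈ -0.20000)
H(V) = -36 - 9*V (H(V) = 3*((V + 4)*(-3)) = 3*((4 + V)*(-3)) = 3*(-12 - 3*V) = -36 - 9*V)
H(a)*E = (-36 - 9*(-⅕))*(-32) = (-36 + 9/5)*(-32) = -171/5*(-32) = 5472/5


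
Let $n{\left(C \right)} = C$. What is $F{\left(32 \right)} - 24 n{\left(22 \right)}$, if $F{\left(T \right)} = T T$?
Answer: $496$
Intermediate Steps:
$F{\left(T \right)} = T^{2}$
$F{\left(32 \right)} - 24 n{\left(22 \right)} = 32^{2} - 528 = 1024 - 528 = 496$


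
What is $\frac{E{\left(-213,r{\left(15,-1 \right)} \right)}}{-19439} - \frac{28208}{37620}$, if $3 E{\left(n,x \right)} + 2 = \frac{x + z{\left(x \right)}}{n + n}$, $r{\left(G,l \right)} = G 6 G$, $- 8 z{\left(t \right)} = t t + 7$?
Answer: $- \frac{739968731}{975060240} \approx -0.7589$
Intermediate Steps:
$z{\left(t \right)} = - \frac{7}{8} - \frac{t^{2}}{8}$ ($z{\left(t \right)} = - \frac{t t + 7}{8} = - \frac{t^{2} + 7}{8} = - \frac{7 + t^{2}}{8} = - \frac{7}{8} - \frac{t^{2}}{8}$)
$r{\left(G,l \right)} = 6 G^{2}$ ($r{\left(G,l \right)} = 6 G G = 6 G^{2}$)
$E{\left(n,x \right)} = - \frac{2}{3} + \frac{- \frac{7}{8} + x - \frac{x^{2}}{8}}{6 n}$ ($E{\left(n,x \right)} = - \frac{2}{3} + \frac{\left(x - \left(\frac{7}{8} + \frac{x^{2}}{8}\right)\right) \frac{1}{n + n}}{3} = - \frac{2}{3} + \frac{\left(- \frac{7}{8} + x - \frac{x^{2}}{8}\right) \frac{1}{2 n}}{3} = - \frac{2}{3} + \frac{\frac{1}{2} \frac{1}{n} \left(- \frac{7}{8} + x - \frac{x^{2}}{8}\right)}{3} = - \frac{2}{3} + \frac{- \frac{7}{8} + x - \frac{x^{2}}{8}}{6 n}$)
$\frac{E{\left(-213,r{\left(15,-1 \right)} \right)}}{-19439} - \frac{28208}{37620} = \frac{\frac{1}{48} \frac{1}{-213} \left(-7 - \left(6 \cdot 15^{2}\right)^{2} - -6816 + 8 \cdot 6 \cdot 15^{2}\right)}{-19439} - \frac{28208}{37620} = \frac{1}{48} \left(- \frac{1}{213}\right) \left(-7 - \left(6 \cdot 225\right)^{2} + 6816 + 8 \cdot 6 \cdot 225\right) \left(- \frac{1}{19439}\right) - \frac{7052}{9405} = \frac{1}{48} \left(- \frac{1}{213}\right) \left(-7 - 1350^{2} + 6816 + 8 \cdot 1350\right) \left(- \frac{1}{19439}\right) - \frac{7052}{9405} = \frac{1}{48} \left(- \frac{1}{213}\right) \left(-7 - 1822500 + 6816 + 10800\right) \left(- \frac{1}{19439}\right) - \frac{7052}{9405} = \frac{1}{48} \left(- \frac{1}{213}\right) \left(-1804891\right) \left(- \frac{1}{19439}\right) - \frac{7052}{9405} = \frac{25421}{144} \left(- \frac{1}{19439}\right) - \frac{7052}{9405} = - \frac{25421}{2799216} - \frac{7052}{9405} = - \frac{739968731}{975060240}$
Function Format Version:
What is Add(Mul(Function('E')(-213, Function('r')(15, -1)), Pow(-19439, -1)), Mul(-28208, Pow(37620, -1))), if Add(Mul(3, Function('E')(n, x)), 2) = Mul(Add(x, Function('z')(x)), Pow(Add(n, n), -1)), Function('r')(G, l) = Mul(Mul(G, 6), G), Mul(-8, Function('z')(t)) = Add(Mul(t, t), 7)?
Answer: Rational(-739968731, 975060240) ≈ -0.75890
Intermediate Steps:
Function('z')(t) = Add(Rational(-7, 8), Mul(Rational(-1, 8), Pow(t, 2))) (Function('z')(t) = Mul(Rational(-1, 8), Add(Mul(t, t), 7)) = Mul(Rational(-1, 8), Add(Pow(t, 2), 7)) = Mul(Rational(-1, 8), Add(7, Pow(t, 2))) = Add(Rational(-7, 8), Mul(Rational(-1, 8), Pow(t, 2))))
Function('r')(G, l) = Mul(6, Pow(G, 2)) (Function('r')(G, l) = Mul(Mul(6, G), G) = Mul(6, Pow(G, 2)))
Function('E')(n, x) = Add(Rational(-2, 3), Mul(Rational(1, 6), Pow(n, -1), Add(Rational(-7, 8), x, Mul(Rational(-1, 8), Pow(x, 2))))) (Function('E')(n, x) = Add(Rational(-2, 3), Mul(Rational(1, 3), Mul(Add(x, Add(Rational(-7, 8), Mul(Rational(-1, 8), Pow(x, 2)))), Pow(Add(n, n), -1)))) = Add(Rational(-2, 3), Mul(Rational(1, 3), Mul(Add(Rational(-7, 8), x, Mul(Rational(-1, 8), Pow(x, 2))), Pow(Mul(2, n), -1)))) = Add(Rational(-2, 3), Mul(Rational(1, 3), Mul(Add(Rational(-7, 8), x, Mul(Rational(-1, 8), Pow(x, 2))), Mul(Rational(1, 2), Pow(n, -1))))) = Add(Rational(-2, 3), Mul(Rational(1, 3), Mul(Rational(1, 2), Pow(n, -1), Add(Rational(-7, 8), x, Mul(Rational(-1, 8), Pow(x, 2)))))) = Add(Rational(-2, 3), Mul(Rational(1, 6), Pow(n, -1), Add(Rational(-7, 8), x, Mul(Rational(-1, 8), Pow(x, 2))))))
Add(Mul(Function('E')(-213, Function('r')(15, -1)), Pow(-19439, -1)), Mul(-28208, Pow(37620, -1))) = Add(Mul(Mul(Rational(1, 48), Pow(-213, -1), Add(-7, Mul(-1, Pow(Mul(6, Pow(15, 2)), 2)), Mul(-32, -213), Mul(8, Mul(6, Pow(15, 2))))), Pow(-19439, -1)), Mul(-28208, Pow(37620, -1))) = Add(Mul(Mul(Rational(1, 48), Rational(-1, 213), Add(-7, Mul(-1, Pow(Mul(6, 225), 2)), 6816, Mul(8, Mul(6, 225)))), Rational(-1, 19439)), Mul(-28208, Rational(1, 37620))) = Add(Mul(Mul(Rational(1, 48), Rational(-1, 213), Add(-7, Mul(-1, Pow(1350, 2)), 6816, Mul(8, 1350))), Rational(-1, 19439)), Rational(-7052, 9405)) = Add(Mul(Mul(Rational(1, 48), Rational(-1, 213), Add(-7, Mul(-1, 1822500), 6816, 10800)), Rational(-1, 19439)), Rational(-7052, 9405)) = Add(Mul(Mul(Rational(1, 48), Rational(-1, 213), Add(-7, -1822500, 6816, 10800)), Rational(-1, 19439)), Rational(-7052, 9405)) = Add(Mul(Mul(Rational(1, 48), Rational(-1, 213), -1804891), Rational(-1, 19439)), Rational(-7052, 9405)) = Add(Mul(Rational(25421, 144), Rational(-1, 19439)), Rational(-7052, 9405)) = Add(Rational(-25421, 2799216), Rational(-7052, 9405)) = Rational(-739968731, 975060240)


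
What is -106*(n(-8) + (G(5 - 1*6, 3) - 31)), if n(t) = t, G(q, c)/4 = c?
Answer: 2862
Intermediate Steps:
G(q, c) = 4*c
-106*(n(-8) + (G(5 - 1*6, 3) - 31)) = -106*(-8 + (4*3 - 31)) = -106*(-8 + (12 - 31)) = -106*(-8 - 19) = -106*(-27) = 2862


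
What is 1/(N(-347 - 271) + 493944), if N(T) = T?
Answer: 1/493326 ≈ 2.0271e-6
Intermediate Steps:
1/(N(-347 - 271) + 493944) = 1/((-347 - 271) + 493944) = 1/(-618 + 493944) = 1/493326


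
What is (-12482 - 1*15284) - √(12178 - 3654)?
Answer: -27766 - 2*√2131 ≈ -27858.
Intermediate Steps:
(-12482 - 1*15284) - √(12178 - 3654) = (-12482 - 15284) - √8524 = -27766 - 2*√2131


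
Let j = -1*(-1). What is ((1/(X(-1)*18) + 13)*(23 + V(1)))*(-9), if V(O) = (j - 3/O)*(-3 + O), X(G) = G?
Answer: -6291/2 ≈ -3145.5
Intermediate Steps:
j = 1
V(O) = (1 - 3/O)*(-3 + O)
((1/(X(-1)*18) + 13)*(23 + V(1)))*(-9) = ((1/(-1*18) + 13)*(23 + (-6 + 1 + 9/1)))*(-9) = ((-1*1/18 + 13)*(23 + (-6 + 1 + 9*1)))*(-9) = ((-1/18 + 13)*(23 + (-6 + 1 + 9)))*(-9) = (233*(23 + 4)/18)*(-9) = ((233/18)*27)*(-9) = (699/2)*(-9) = -6291/2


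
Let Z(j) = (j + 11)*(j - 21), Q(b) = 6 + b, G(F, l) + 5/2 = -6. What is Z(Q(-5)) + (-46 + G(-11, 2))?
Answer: -589/2 ≈ -294.50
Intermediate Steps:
G(F, l) = -17/2 (G(F, l) = -5/2 - 6 = -17/2)
Z(j) = (-21 + j)*(11 + j) (Z(j) = (11 + j)*(-21 + j) = (-21 + j)*(11 + j))
Z(Q(-5)) + (-46 + G(-11, 2)) = (-231 + (6 - 5)² - 10*(6 - 5)) + (-46 - 17/2) = (-231 + 1² - 10*1) - 109/2 = (-231 + 1 - 10) - 109/2 = -240 - 109/2 = -589/2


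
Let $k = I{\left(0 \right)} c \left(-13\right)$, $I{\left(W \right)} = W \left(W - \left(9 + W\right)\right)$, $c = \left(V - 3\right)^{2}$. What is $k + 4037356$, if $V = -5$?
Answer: $4037356$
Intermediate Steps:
$c = 64$ ($c = \left(-5 - 3\right)^{2} = \left(-8\right)^{2} = 64$)
$I{\left(W \right)} = - 9 W$ ($I{\left(W \right)} = W \left(-9\right) = - 9 W$)
$k = 0$ ($k = \left(-9\right) 0 \cdot 64 \left(-13\right) = 0 \cdot 64 \left(-13\right) = 0 \left(-13\right) = 0$)
$k + 4037356 = 0 + 4037356 = 4037356$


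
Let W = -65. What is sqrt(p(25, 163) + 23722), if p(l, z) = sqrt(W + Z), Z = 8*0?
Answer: sqrt(23722 + I*sqrt(65)) ≈ 154.02 + 0.026*I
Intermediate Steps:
Z = 0
p(l, z) = I*sqrt(65) (p(l, z) = sqrt(-65 + 0) = sqrt(-65) = I*sqrt(65))
sqrt(p(25, 163) + 23722) = sqrt(I*sqrt(65) + 23722) = sqrt(23722 + I*sqrt(65))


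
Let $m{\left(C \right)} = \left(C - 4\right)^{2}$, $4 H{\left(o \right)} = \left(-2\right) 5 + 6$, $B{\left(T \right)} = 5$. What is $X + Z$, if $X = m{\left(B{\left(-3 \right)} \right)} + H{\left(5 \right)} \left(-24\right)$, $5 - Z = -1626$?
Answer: $1656$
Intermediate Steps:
$Z = 1631$ ($Z = 5 - -1626 = 5 + 1626 = 1631$)
$H{\left(o \right)} = -1$ ($H{\left(o \right)} = \frac{\left(-2\right) 5 + 6}{4} = \frac{-10 + 6}{4} = \frac{1}{4} \left(-4\right) = -1$)
$m{\left(C \right)} = \left(-4 + C\right)^{2}$
$X = 25$ ($X = \left(-4 + 5\right)^{2} - -24 = 1^{2} + 24 = 1 + 24 = 25$)
$X + Z = 25 + 1631 = 1656$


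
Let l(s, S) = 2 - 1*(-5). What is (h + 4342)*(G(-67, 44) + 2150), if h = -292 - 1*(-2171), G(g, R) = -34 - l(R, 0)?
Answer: 13120089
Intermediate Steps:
l(s, S) = 7 (l(s, S) = 2 + 5 = 7)
G(g, R) = -41 (G(g, R) = -34 - 1*7 = -34 - 7 = -41)
h = 1879 (h = -292 + 2171 = 1879)
(h + 4342)*(G(-67, 44) + 2150) = (1879 + 4342)*(-41 + 2150) = 6221*2109 = 13120089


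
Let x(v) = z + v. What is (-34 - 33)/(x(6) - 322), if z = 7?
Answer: 67/309 ≈ 0.21683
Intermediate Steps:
x(v) = 7 + v
(-34 - 33)/(x(6) - 322) = (-34 - 33)/((7 + 6) - 322) = -67/(13 - 322) = -67/(-309) = -67*(-1/309) = 67/309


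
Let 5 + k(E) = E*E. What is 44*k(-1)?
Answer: -176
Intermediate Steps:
k(E) = -5 + E² (k(E) = -5 + E*E = -5 + E²)
44*k(-1) = 44*(-5 + (-1)²) = 44*(-5 + 1) = 44*(-4) = -176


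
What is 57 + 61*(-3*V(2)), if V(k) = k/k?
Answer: -126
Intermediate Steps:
V(k) = 1
57 + 61*(-3*V(2)) = 57 + 61*(-3*1) = 57 + 61*(-3) = 57 - 183 = -126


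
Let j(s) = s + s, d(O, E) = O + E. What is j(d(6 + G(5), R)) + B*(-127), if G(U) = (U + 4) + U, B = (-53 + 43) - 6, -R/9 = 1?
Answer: 2054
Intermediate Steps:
R = -9 (R = -9*1 = -9)
B = -16 (B = -10 - 6 = -16)
G(U) = 4 + 2*U (G(U) = (4 + U) + U = 4 + 2*U)
d(O, E) = E + O
j(s) = 2*s
j(d(6 + G(5), R)) + B*(-127) = 2*(-9 + (6 + (4 + 2*5))) - 16*(-127) = 2*(-9 + (6 + (4 + 10))) + 2032 = 2*(-9 + (6 + 14)) + 2032 = 2*(-9 + 20) + 2032 = 2*11 + 2032 = 22 + 2032 = 2054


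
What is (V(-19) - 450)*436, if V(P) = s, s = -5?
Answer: -198380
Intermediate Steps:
V(P) = -5
(V(-19) - 450)*436 = (-5 - 450)*436 = -455*436 = -198380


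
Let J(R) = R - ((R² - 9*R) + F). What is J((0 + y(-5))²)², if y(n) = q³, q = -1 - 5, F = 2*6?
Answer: 4736350409098060944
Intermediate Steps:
F = 12
q = -6
y(n) = -216 (y(n) = (-6)³ = -216)
J(R) = -12 - R² + 10*R (J(R) = R - ((R² - 9*R) + 12) = R - (12 + R² - 9*R) = R + (-12 - R² + 9*R) = -12 - R² + 10*R)
J((0 + y(-5))²)² = (-12 - ((0 - 216)²)² + 10*(0 - 216)²)² = (-12 - ((-216)²)² + 10*(-216)²)² = (-12 - 1*46656² + 10*46656)² = (-12 - 1*2176782336 + 466560)² = (-12 - 2176782336 + 466560)² = (-2176315788)² = 4736350409098060944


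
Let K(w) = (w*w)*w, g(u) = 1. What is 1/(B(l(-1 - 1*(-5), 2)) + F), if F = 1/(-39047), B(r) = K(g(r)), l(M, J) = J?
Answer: 39047/39046 ≈ 1.0000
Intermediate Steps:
K(w) = w**3 (K(w) = w**2*w = w**3)
B(r) = 1 (B(r) = 1**3 = 1)
F = -1/39047 ≈ -2.5610e-5
1/(B(l(-1 - 1*(-5), 2)) + F) = 1/(1 - 1/39047) = 1/(39046/39047) = 39047/39046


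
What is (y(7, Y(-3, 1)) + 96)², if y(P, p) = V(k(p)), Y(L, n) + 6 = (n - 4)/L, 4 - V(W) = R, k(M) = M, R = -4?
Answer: 10816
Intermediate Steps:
V(W) = 8 (V(W) = 4 - 1*(-4) = 4 + 4 = 8)
Y(L, n) = -6 + (-4 + n)/L (Y(L, n) = -6 + (n - 4)/L = -6 + (-4 + n)/L)
y(P, p) = 8
(y(7, Y(-3, 1)) + 96)² = (8 + 96)² = 104² = 10816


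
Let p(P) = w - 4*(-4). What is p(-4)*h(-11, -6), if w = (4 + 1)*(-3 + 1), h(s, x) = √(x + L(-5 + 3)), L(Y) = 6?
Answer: 0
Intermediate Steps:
h(s, x) = √(6 + x) (h(s, x) = √(x + 6) = √(6 + x))
w = -10 (w = 5*(-2) = -10)
p(P) = 6 (p(P) = -10 - 4*(-4) = -10 + 16 = 6)
p(-4)*h(-11, -6) = 6*√(6 - 6) = 6*√0 = 6*0 = 0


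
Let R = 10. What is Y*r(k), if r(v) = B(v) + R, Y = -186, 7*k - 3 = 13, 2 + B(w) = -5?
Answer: -558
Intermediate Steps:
B(w) = -7 (B(w) = -2 - 5 = -7)
k = 16/7 (k = 3/7 + (⅐)*13 = 3/7 + 13/7 = 16/7 ≈ 2.2857)
r(v) = 3 (r(v) = -7 + 10 = 3)
Y*r(k) = -186*3 = -558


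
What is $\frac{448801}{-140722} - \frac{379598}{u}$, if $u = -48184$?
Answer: $\frac{7948190593}{1695137212} \approx 4.6888$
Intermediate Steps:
$\frac{448801}{-140722} - \frac{379598}{u} = \frac{448801}{-140722} - \frac{379598}{-48184} = 448801 \left(- \frac{1}{140722}\right) - - \frac{189799}{24092} = - \frac{448801}{140722} + \frac{189799}{24092} = \frac{7948190593}{1695137212}$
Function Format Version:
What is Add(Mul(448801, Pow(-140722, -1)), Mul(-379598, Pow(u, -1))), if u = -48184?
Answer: Rational(7948190593, 1695137212) ≈ 4.6888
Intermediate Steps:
Add(Mul(448801, Pow(-140722, -1)), Mul(-379598, Pow(u, -1))) = Add(Mul(448801, Pow(-140722, -1)), Mul(-379598, Pow(-48184, -1))) = Add(Mul(448801, Rational(-1, 140722)), Mul(-379598, Rational(-1, 48184))) = Add(Rational(-448801, 140722), Rational(189799, 24092)) = Rational(7948190593, 1695137212)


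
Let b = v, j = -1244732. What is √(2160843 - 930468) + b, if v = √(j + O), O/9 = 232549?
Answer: √848209 + 5*√49215 ≈ 2030.2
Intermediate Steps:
O = 2092941 (O = 9*232549 = 2092941)
v = √848209 (v = √(-1244732 + 2092941) = √848209 ≈ 920.98)
b = √848209 ≈ 920.98
√(2160843 - 930468) + b = √(2160843 - 930468) + √848209 = √1230375 + √848209 = 5*√49215 + √848209 = √848209 + 5*√49215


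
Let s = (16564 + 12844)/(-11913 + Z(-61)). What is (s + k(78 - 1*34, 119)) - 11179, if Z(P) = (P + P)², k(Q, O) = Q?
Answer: -33052677/2971 ≈ -11125.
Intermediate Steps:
Z(P) = 4*P² (Z(P) = (2*P)² = 4*P²)
s = 29408/2971 (s = (16564 + 12844)/(-11913 + 4*(-61)²) = 29408/(-11913 + 4*3721) = 29408/(-11913 + 14884) = 29408/2971 ≈ 9.8983)
(s + k(78 - 1*34, 119)) - 11179 = (29408/2971 + (78 - 1*34)) - 11179 = (29408/2971 + (78 - 34)) - 11179 = (29408/2971 + 44) - 11179 = 160132/2971 - 11179 = -33052677/2971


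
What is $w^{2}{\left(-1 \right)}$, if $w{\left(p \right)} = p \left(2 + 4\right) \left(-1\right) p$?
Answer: $36$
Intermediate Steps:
$w{\left(p \right)} = - 6 p^{2}$ ($w{\left(p \right)} = p 6 \left(-1\right) p = p \left(-6\right) p = - 6 p p = - 6 p^{2}$)
$w^{2}{\left(-1 \right)} = \left(- 6 \left(-1\right)^{2}\right)^{2} = \left(\left(-6\right) 1\right)^{2} = \left(-6\right)^{2} = 36$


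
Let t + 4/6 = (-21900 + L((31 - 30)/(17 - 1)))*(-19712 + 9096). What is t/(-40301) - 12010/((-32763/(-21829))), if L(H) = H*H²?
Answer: -3103171673042425/225345137152 ≈ -13771.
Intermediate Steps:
L(H) = H³
t = 357105249395/1536 (t = -⅔ + (-21900 + ((31 - 30)/(17 - 1))³)*(-19712 + 9096) = -⅔ + (-21900 + (1/16)³)*(-10616) = -⅔ + (-21900 + 1/4096)*(-10616) = -⅔ - 89702399/4096*(-10616) = -⅔ + 119035083473/512 = 357105249395/1536 ≈ 2.3249e+8)
t/(-40301) - 12010/((-32763/(-21829))) = (357105249395/1536)/(-40301) - 12010/((-32763/(-21829))) = (357105249395/1536)*(-1/40301) - 12010/((-32763*(-1/21829))) = -357105249395/61902336 - 12010/32763/21829 = -357105249395/61902336 - 12010*21829/32763 = -357105249395/61902336 - 262166290/32763 = -3103171673042425/225345137152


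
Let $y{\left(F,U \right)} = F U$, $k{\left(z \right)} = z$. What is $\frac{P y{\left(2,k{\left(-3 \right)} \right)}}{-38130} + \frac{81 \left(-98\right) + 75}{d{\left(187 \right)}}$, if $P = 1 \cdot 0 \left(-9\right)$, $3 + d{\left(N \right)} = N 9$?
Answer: $- \frac{2621}{560} \approx -4.6804$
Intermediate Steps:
$d{\left(N \right)} = -3 + 9 N$ ($d{\left(N \right)} = -3 + N 9 = -3 + 9 N$)
$P = 0$ ($P = 0 \left(-9\right) = 0$)
$\frac{P y{\left(2,k{\left(-3 \right)} \right)}}{-38130} + \frac{81 \left(-98\right) + 75}{d{\left(187 \right)}} = \frac{0 \cdot 2 \left(-3\right)}{-38130} + \frac{81 \left(-98\right) + 75}{-3 + 9 \cdot 187} = 0 \left(-6\right) \left(- \frac{1}{38130}\right) + \frac{-7938 + 75}{-3 + 1683} = 0 \left(- \frac{1}{38130}\right) - \frac{7863}{1680} = 0 - \frac{2621}{560} = - \frac{2621}{560}$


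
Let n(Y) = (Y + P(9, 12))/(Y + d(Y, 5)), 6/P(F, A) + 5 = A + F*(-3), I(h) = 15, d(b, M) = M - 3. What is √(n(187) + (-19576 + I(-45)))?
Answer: I*√7763368830/630 ≈ 139.86*I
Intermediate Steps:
d(b, M) = -3 + M
P(F, A) = 6/(-5 + A - 3*F) (P(F, A) = 6/(-5 + (A + F*(-3))) = 6/(-5 + (A - 3*F)) = 6/(-5 + A - 3*F))
n(Y) = (-3/10 + Y)/(2 + Y) (n(Y) = (Y + 6/(-5 + 12 - 3*9))/(Y + (-3 + 5)) = (Y + 6/(-5 + 12 - 27))/(Y + 2) = (Y + 6/(-20))/(2 + Y) = (Y + 6*(-1/20))/(2 + Y) = (Y - 3/10)/(2 + Y) = (-3/10 + Y)/(2 + Y))
√(n(187) + (-19576 + I(-45))) = √((-3/10 + 187)/(2 + 187) + (-19576 + 15)) = √((1867/10)/189 - 19561) = √((1/189)*(1867/10) - 19561) = √(1867/1890 - 19561) = √(-36968423/1890) = I*√7763368830/630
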